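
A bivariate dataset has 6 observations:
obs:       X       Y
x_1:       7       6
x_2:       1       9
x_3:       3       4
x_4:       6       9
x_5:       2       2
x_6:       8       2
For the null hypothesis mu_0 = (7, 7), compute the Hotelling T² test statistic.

Step 1 — sample mean vector:
  mean(X) = (7 + 1 + 3 + 6 + 2 + 8) / 6 = 27/6 = 4.5
  mean(Y) = (6 + 9 + 4 + 9 + 2 + 2) / 6 = 32/6 = 5.3333
  x̄ = (4.5, 5.3333),  deviation x̄ - mu_0 = (4.5, 5.3333) - (7, 7) = (-2.5, -1.6667).

Step 2 — sample covariance matrix, S[i,j] = (1/(n-1)) · Σ_k (x_{k,i} - mean_i) · (x_{k,j} - mean_j), divisor n-1 = 5:
  S[X,X] = ((2.5)·(2.5) + (-3.5)·(-3.5) + (-1.5)·(-1.5) + (1.5)·(1.5) + (-2.5)·(-2.5) + (3.5)·(3.5)) / 5 = 41.5/5 = 8.3
  S[X,Y] = ((2.5)·(0.6667) + (-3.5)·(3.6667) + (-1.5)·(-1.3333) + (1.5)·(3.6667) + (-2.5)·(-3.3333) + (3.5)·(-3.3333)) / 5 = -7/5 = -1.4
  S[Y,Y] = ((0.6667)·(0.6667) + (3.6667)·(3.6667) + (-1.3333)·(-1.3333) + (3.6667)·(3.6667) + (-3.3333)·(-3.3333) + (-3.3333)·(-3.3333)) / 5 = 51.3333/5 = 10.2667
  S = [[8.3, -1.4],
 [-1.4, 10.2667]].

Step 3 — invert S. det(S) = 8.3·10.2667 - (-1.4)² = 83.2533.
  S^{-1} = (1/det) · [[d, -b], [-b, a]] = [[0.1233, 0.0168],
 [0.0168, 0.0997]].

Step 4 — quadratic form (x̄ - mu_0)^T · S^{-1} · (x̄ - mu_0):
  S^{-1} · (x̄ - mu_0) = (-0.3363, -0.2082),
  (x̄ - mu_0)^T · [...] = (-2.5)·(-0.3363) + (-1.6667)·(-0.2082) = 1.1878.

Step 5 — scale by n: T² = 6 · 1.1878 = 7.1268.

T² ≈ 7.1268


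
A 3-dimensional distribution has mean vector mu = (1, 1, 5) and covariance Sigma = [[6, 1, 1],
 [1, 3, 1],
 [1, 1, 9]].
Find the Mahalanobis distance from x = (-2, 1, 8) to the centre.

Step 1 — centre the observation: (x - mu) = (-3, 0, 3).

Step 2 — invert Sigma (cofactor / det for 3×3, or solve directly):
  Sigma^{-1} = [[0.1781, -0.0548, -0.0137],
 [-0.0548, 0.363, -0.0342],
 [-0.0137, -0.0342, 0.1164]].

Step 3 — form the quadratic (x - mu)^T · Sigma^{-1} · (x - mu):
  Sigma^{-1} · (x - mu) = (-0.5753, 0.0616, 0.3904).
  (x - mu)^T · [Sigma^{-1} · (x - mu)] = (-3)·(-0.5753) + (0)·(0.0616) + (3)·(0.3904) = 2.8973.

Step 4 — take square root: d = √(2.8973) ≈ 1.7021.

d(x, mu) = √(2.8973) ≈ 1.7021


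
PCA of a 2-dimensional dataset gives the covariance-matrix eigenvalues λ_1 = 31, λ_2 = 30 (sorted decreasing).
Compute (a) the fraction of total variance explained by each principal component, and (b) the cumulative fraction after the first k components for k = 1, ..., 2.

Step 1 — total variance = trace(Sigma) = Σ λ_i = 31 + 30 = 61.

Step 2 — fraction explained by component i = λ_i / Σ λ:
  PC1: 31/61 = 0.5082
  PC2: 30/61 = 0.4918

Step 3 — cumulative fraction after k components = (λ_1 + ... + λ_k) / Σ λ:
  k = 1: 31/61 = 0.5082
  k = 2: (31 + 30)/61 = 61/61 = 1

Summary (fraction, with percent):

explained: PC1 0.5082 (50.82%), PC2 0.4918 (49.18%);  cumulative: 0.5082, 1


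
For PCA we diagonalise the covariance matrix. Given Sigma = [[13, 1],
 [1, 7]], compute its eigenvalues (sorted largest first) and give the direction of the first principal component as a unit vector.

Step 1 — characteristic polynomial of 2×2 Sigma:
  det(Sigma - λI) = λ² - trace · λ + det = 0.
  trace = 13 + 7 = 20, det = 13·7 - (1)² = 90.
Step 2 — discriminant:
  Δ = trace² - 4·det = 400 - 360 = 40.
Step 3 — eigenvalues:
  λ = (trace ± √Δ)/2 = (20 ± 6.3246)/2,
  λ_1 = 13.1623,  λ_2 = 6.8377.

Step 4 — unit eigenvector for λ_1: solve (Sigma - λ_1 I)v = 0. First row:
  (13 - 13.1623)·v_x + (1)·v_y = 0, i.e. (-0.1623)·v_x + (1)·v_y = 0,
  so v ∝ (b, λ_1 - a) = (1, 0.1623) = u.
  ||u|| = √((1)² + (0.1623)²) = √(1.0263) ≈ 1.0131,
  v_1 = u/||u|| ≈ (0.9871, 0.1602) (||v_1|| = 1).

λ_1 = 13.1623,  λ_2 = 6.8377;  v_1 ≈ (0.9871, 0.1602)


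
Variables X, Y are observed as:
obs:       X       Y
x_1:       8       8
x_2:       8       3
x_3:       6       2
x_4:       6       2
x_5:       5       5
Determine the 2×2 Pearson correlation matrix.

Step 1 — column means:
  mean(X) = (8 + 8 + 6 + 6 + 5) / 5 = 33/5 = 6.6
  mean(Y) = (8 + 3 + 2 + 2 + 5) / 5 = 20/5 = 4

Step 2 — sample variances and covariances s[i,j] = (1/(n-1)) · Σ_k (x_{k,i} - mean_i) · (x_{k,j} - mean_j), with n-1 = 4:
  s[X,X] = ((1.4)·(1.4) + (1.4)·(1.4) + (-0.6)·(-0.6) + (-0.6)·(-0.6) + (-1.6)·(-1.6)) / 4 = 7.2/4 = 1.8
  s[X,Y] = ((1.4)·(4) + (1.4)·(-1) + (-0.6)·(-2) + (-0.6)·(-2) + (-1.6)·(1)) / 4 = 5/4 = 1.25
  s[Y,Y] = ((4)·(4) + (-1)·(-1) + (-2)·(-2) + (-2)·(-2) + (1)·(1)) / 4 = 26/4 = 6.5
  Sample standard deviations s_i = √(s[i,i]):
  s(X) = √(1.8) = 1.3416
  s(Y) = √(6.5) = 2.5495

Step 3 — r_{ij} = s_{ij} / (s_i · s_j):
  r[X,X] = 1 (diagonal).
  r[X,Y] = 1.25 / (1.3416 · 2.5495) = 1.25 / 3.4205 = 0.3654
  r[Y,Y] = 1 (diagonal).

R is symmetric with unit diagonal. Assembling:

R = [[1, 0.3654],
 [0.3654, 1]]


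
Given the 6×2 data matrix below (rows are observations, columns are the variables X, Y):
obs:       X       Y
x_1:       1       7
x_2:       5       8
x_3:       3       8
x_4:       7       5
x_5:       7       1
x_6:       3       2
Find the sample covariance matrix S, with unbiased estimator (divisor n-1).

Step 1 — column means:
  mean(X) = (1 + 5 + 3 + 7 + 7 + 3) / 6 = 26/6 = 4.3333
  mean(Y) = (7 + 8 + 8 + 5 + 1 + 2) / 6 = 31/6 = 5.1667

Step 2 — sample covariance S[i,j] = (1/(n-1)) · Σ_k (x_{k,i} - mean_i) · (x_{k,j} - mean_j), with n-1 = 5.
  S[X,X] = ((-3.3333)·(-3.3333) + (0.6667)·(0.6667) + (-1.3333)·(-1.3333) + (2.6667)·(2.6667) + (2.6667)·(2.6667) + (-1.3333)·(-1.3333)) / 5 = 29.3333/5 = 5.8667
  S[X,Y] = ((-3.3333)·(1.8333) + (0.6667)·(2.8333) + (-1.3333)·(2.8333) + (2.6667)·(-0.1667) + (2.6667)·(-4.1667) + (-1.3333)·(-3.1667)) / 5 = -15.3333/5 = -3.0667
  S[Y,Y] = ((1.8333)·(1.8333) + (2.8333)·(2.8333) + (2.8333)·(2.8333) + (-0.1667)·(-0.1667) + (-4.1667)·(-4.1667) + (-3.1667)·(-3.1667)) / 5 = 46.8333/5 = 9.3667

S is symmetric (S[j,i] = S[i,j]). Assembling:

S = [[5.8667, -3.0667],
 [-3.0667, 9.3667]]


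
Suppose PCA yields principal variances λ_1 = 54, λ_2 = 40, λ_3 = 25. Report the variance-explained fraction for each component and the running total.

Step 1 — total variance = trace(Sigma) = Σ λ_i = 54 + 40 + 25 = 119.

Step 2 — fraction explained by component i = λ_i / Σ λ:
  PC1: 54/119 = 0.4538
  PC2: 40/119 = 0.3361
  PC3: 25/119 = 0.2101

Step 3 — cumulative fraction after k components = (λ_1 + ... + λ_k) / Σ λ:
  k = 1: 54/119 = 0.4538
  k = 2: (54 + 40)/119 = 94/119 = 0.7899
  k = 3: (54 + 40 + 25)/119 = 119/119 = 1

Summary (fraction, with percent):

explained: PC1 0.4538 (45.38%), PC2 0.3361 (33.61%), PC3 0.2101 (21.01%);  cumulative: 0.4538, 0.7899, 1


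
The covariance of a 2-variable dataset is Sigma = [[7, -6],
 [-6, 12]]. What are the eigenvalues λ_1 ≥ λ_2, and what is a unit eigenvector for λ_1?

Step 1 — characteristic polynomial of 2×2 Sigma:
  det(Sigma - λI) = λ² - trace · λ + det = 0.
  trace = 7 + 12 = 19, det = 7·12 - (-6)² = 48.
Step 2 — discriminant:
  Δ = trace² - 4·det = 361 - 192 = 169.
Step 3 — eigenvalues:
  λ = (trace ± √Δ)/2 = (19 ± 13)/2,
  λ_1 = 16,  λ_2 = 3.

Step 4 — unit eigenvector for λ_1: solve (Sigma - λ_1 I)v = 0. First row:
  (7 - 16)·v_x + (-6)·v_y = 0, i.e. (-9)·v_x + (-6)·v_y = 0,
  so v ∝ (b, λ_1 - a) = (-6, 9); multiply by -1 so the first entry is positive: u = (6, -9).
  ||u|| = √((6)² + (-9)²) = √(117) ≈ 10.8167,
  v_1 = u/||u|| ≈ (0.5547, -0.8321) (||v_1|| = 1).

λ_1 = 16,  λ_2 = 3;  v_1 ≈ (0.5547, -0.8321)


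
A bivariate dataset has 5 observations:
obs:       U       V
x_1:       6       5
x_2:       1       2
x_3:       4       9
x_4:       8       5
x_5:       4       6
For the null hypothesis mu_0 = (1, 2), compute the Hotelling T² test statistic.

Step 1 — sample mean vector:
  mean(U) = (6 + 1 + 4 + 8 + 4) / 5 = 23/5 = 4.6
  mean(V) = (5 + 2 + 9 + 5 + 6) / 5 = 27/5 = 5.4
  x̄ = (4.6, 5.4),  deviation x̄ - mu_0 = (4.6, 5.4) - (1, 2) = (3.6, 3.4).

Step 2 — sample covariance matrix, S[i,j] = (1/(n-1)) · Σ_k (x_{k,i} - mean_i) · (x_{k,j} - mean_j), divisor n-1 = 4:
  S[U,U] = ((1.4)·(1.4) + (-3.6)·(-3.6) + (-0.6)·(-0.6) + (3.4)·(3.4) + (-0.6)·(-0.6)) / 4 = 27.2/4 = 6.8
  S[U,V] = ((1.4)·(-0.4) + (-3.6)·(-3.4) + (-0.6)·(3.6) + (3.4)·(-0.4) + (-0.6)·(0.6)) / 4 = 7.8/4 = 1.95
  S[V,V] = ((-0.4)·(-0.4) + (-3.4)·(-3.4) + (3.6)·(3.6) + (-0.4)·(-0.4) + (0.6)·(0.6)) / 4 = 25.2/4 = 6.3
  S = [[6.8, 1.95],
 [1.95, 6.3]].

Step 3 — invert S. det(S) = 6.8·6.3 - (1.95)² = 39.0375.
  S^{-1} = (1/det) · [[d, -b], [-b, a]] = [[0.1614, -0.05],
 [-0.05, 0.1742]].

Step 4 — quadratic form (x̄ - mu_0)^T · S^{-1} · (x̄ - mu_0):
  S^{-1} · (x̄ - mu_0) = (0.4111, 0.4124),
  (x̄ - mu_0)^T · [...] = (3.6)·(0.4111) + (3.4)·(0.4124) = 2.8824.

Step 5 — scale by n: T² = 5 · 2.8824 = 14.4118.

T² ≈ 14.4118


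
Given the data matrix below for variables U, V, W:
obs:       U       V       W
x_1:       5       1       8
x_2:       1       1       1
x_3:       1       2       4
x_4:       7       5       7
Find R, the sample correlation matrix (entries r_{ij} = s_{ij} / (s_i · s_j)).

Step 1 — column means:
  mean(U) = (5 + 1 + 1 + 7) / 4 = 14/4 = 3.5
  mean(V) = (1 + 1 + 2 + 5) / 4 = 9/4 = 2.25
  mean(W) = (8 + 1 + 4 + 7) / 4 = 20/4 = 5

Step 2 — sample variances and covariances s[i,j] = (1/(n-1)) · Σ_k (x_{k,i} - mean_i) · (x_{k,j} - mean_j), with n-1 = 3:
  s[U,U] = ((1.5)·(1.5) + (-2.5)·(-2.5) + (-2.5)·(-2.5) + (3.5)·(3.5)) / 3 = 27/3 = 9
  s[U,V] = ((1.5)·(-1.25) + (-2.5)·(-1.25) + (-2.5)·(-0.25) + (3.5)·(2.75)) / 3 = 11.5/3 = 3.8333
  s[U,W] = ((1.5)·(3) + (-2.5)·(-4) + (-2.5)·(-1) + (3.5)·(2)) / 3 = 24/3 = 8
  s[V,V] = ((-1.25)·(-1.25) + (-1.25)·(-1.25) + (-0.25)·(-0.25) + (2.75)·(2.75)) / 3 = 10.75/3 = 3.5833
  s[V,W] = ((-1.25)·(3) + (-1.25)·(-4) + (-0.25)·(-1) + (2.75)·(2)) / 3 = 7/3 = 2.3333
  s[W,W] = ((3)·(3) + (-4)·(-4) + (-1)·(-1) + (2)·(2)) / 3 = 30/3 = 10
  Sample standard deviations s_i = √(s[i,i]):
  s(U) = √(9) = 3
  s(V) = √(3.5833) = 1.893
  s(W) = √(10) = 3.1623

Step 3 — r_{ij} = s_{ij} / (s_i · s_j):
  r[U,U] = 1 (diagonal).
  r[U,V] = 3.8333 / (3 · 1.893) = 3.8333 / 5.6789 = 0.675
  r[U,W] = 8 / (3 · 3.1623) = 8 / 9.4868 = 0.8433
  r[V,V] = 1 (diagonal).
  r[V,W] = 2.3333 / (1.893 · 3.1623) = 2.3333 / 5.9861 = 0.3898
  r[W,W] = 1 (diagonal).

R is symmetric with unit diagonal. Assembling:

R = [[1, 0.675, 0.8433],
 [0.675, 1, 0.3898],
 [0.8433, 0.3898, 1]]


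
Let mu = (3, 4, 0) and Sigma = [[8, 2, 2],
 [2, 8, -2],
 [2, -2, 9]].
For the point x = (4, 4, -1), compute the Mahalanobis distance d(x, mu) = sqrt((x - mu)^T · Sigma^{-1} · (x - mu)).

Step 1 — centre the observation: (x - mu) = (1, 0, -1).

Step 2 — invert Sigma (cofactor / det for 3×3, or solve directly):
  Sigma^{-1} = [[0.1478, -0.0478, -0.0435],
 [-0.0478, 0.1478, 0.0435],
 [-0.0435, 0.0435, 0.1304]].

Step 3 — form the quadratic (x - mu)^T · Sigma^{-1} · (x - mu):
  Sigma^{-1} · (x - mu) = (0.1913, -0.0913, -0.1739).
  (x - mu)^T · [Sigma^{-1} · (x - mu)] = (1)·(0.1913) + (0)·(-0.0913) + (-1)·(-0.1739) = 0.3652.

Step 4 — take square root: d = √(0.3652) ≈ 0.6043.

d(x, mu) = √(0.3652) ≈ 0.6043


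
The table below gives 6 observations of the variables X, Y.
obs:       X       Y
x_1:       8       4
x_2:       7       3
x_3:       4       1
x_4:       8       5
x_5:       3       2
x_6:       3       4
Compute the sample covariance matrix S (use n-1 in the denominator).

Step 1 — column means:
  mean(X) = (8 + 7 + 4 + 8 + 3 + 3) / 6 = 33/6 = 5.5
  mean(Y) = (4 + 3 + 1 + 5 + 2 + 4) / 6 = 19/6 = 3.1667

Step 2 — sample covariance S[i,j] = (1/(n-1)) · Σ_k (x_{k,i} - mean_i) · (x_{k,j} - mean_j), with n-1 = 5.
  S[X,X] = ((2.5)·(2.5) + (1.5)·(1.5) + (-1.5)·(-1.5) + (2.5)·(2.5) + (-2.5)·(-2.5) + (-2.5)·(-2.5)) / 5 = 29.5/5 = 5.9
  S[X,Y] = ((2.5)·(0.8333) + (1.5)·(-0.1667) + (-1.5)·(-2.1667) + (2.5)·(1.8333) + (-2.5)·(-1.1667) + (-2.5)·(0.8333)) / 5 = 10.5/5 = 2.1
  S[Y,Y] = ((0.8333)·(0.8333) + (-0.1667)·(-0.1667) + (-2.1667)·(-2.1667) + (1.8333)·(1.8333) + (-1.1667)·(-1.1667) + (0.8333)·(0.8333)) / 5 = 10.8333/5 = 2.1667

S is symmetric (S[j,i] = S[i,j]). Assembling:

S = [[5.9, 2.1],
 [2.1, 2.1667]]


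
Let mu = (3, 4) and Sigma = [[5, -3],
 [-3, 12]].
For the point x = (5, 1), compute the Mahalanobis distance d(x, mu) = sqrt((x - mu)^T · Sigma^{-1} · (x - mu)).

Step 1 — centre the observation: (x - mu) = (2, -3).

Step 2 — invert Sigma. det(Sigma) = 5·12 - (-3)² = 51.
  Sigma^{-1} = (1/det) · [[d, -b], [-b, a]] = [[0.2353, 0.0588],
 [0.0588, 0.098]].

Step 3 — form the quadratic (x - mu)^T · Sigma^{-1} · (x - mu):
  Sigma^{-1} · (x - mu) = (0.2941, -0.1765).
  (x - mu)^T · [Sigma^{-1} · (x - mu)] = (2)·(0.2941) + (-3)·(-0.1765) = 1.1176.

Step 4 — take square root: d = √(1.1176) ≈ 1.0572.

d(x, mu) = √(1.1176) ≈ 1.0572


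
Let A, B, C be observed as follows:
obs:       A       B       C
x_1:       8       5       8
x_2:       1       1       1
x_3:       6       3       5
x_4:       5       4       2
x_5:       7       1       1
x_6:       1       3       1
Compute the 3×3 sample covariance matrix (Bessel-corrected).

Step 1 — column means:
  mean(A) = (8 + 1 + 6 + 5 + 7 + 1) / 6 = 28/6 = 4.6667
  mean(B) = (5 + 1 + 3 + 4 + 1 + 3) / 6 = 17/6 = 2.8333
  mean(C) = (8 + 1 + 5 + 2 + 1 + 1) / 6 = 18/6 = 3

Step 2 — sample covariance S[i,j] = (1/(n-1)) · Σ_k (x_{k,i} - mean_i) · (x_{k,j} - mean_j), with n-1 = 5.
  S[A,A] = ((3.3333)·(3.3333) + (-3.6667)·(-3.6667) + (1.3333)·(1.3333) + (0.3333)·(0.3333) + (2.3333)·(2.3333) + (-3.6667)·(-3.6667)) / 5 = 45.3333/5 = 9.0667
  S[A,B] = ((3.3333)·(2.1667) + (-3.6667)·(-1.8333) + (1.3333)·(0.1667) + (0.3333)·(1.1667) + (2.3333)·(-1.8333) + (-3.6667)·(0.1667)) / 5 = 9.6667/5 = 1.9333
  S[A,C] = ((3.3333)·(5) + (-3.6667)·(-2) + (1.3333)·(2) + (0.3333)·(-1) + (2.3333)·(-2) + (-3.6667)·(-2)) / 5 = 29/5 = 5.8
  S[B,B] = ((2.1667)·(2.1667) + (-1.8333)·(-1.8333) + (0.1667)·(0.1667) + (1.1667)·(1.1667) + (-1.8333)·(-1.8333) + (0.1667)·(0.1667)) / 5 = 12.8333/5 = 2.5667
  S[B,C] = ((2.1667)·(5) + (-1.8333)·(-2) + (0.1667)·(2) + (1.1667)·(-1) + (-1.8333)·(-2) + (0.1667)·(-2)) / 5 = 17/5 = 3.4
  S[C,C] = ((5)·(5) + (-2)·(-2) + (2)·(2) + (-1)·(-1) + (-2)·(-2) + (-2)·(-2)) / 5 = 42/5 = 8.4

S is symmetric (S[j,i] = S[i,j]). Assembling:

S = [[9.0667, 1.9333, 5.8],
 [1.9333, 2.5667, 3.4],
 [5.8, 3.4, 8.4]]


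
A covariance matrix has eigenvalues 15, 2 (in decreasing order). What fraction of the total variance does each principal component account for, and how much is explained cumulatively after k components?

Step 1 — total variance = trace(Sigma) = Σ λ_i = 15 + 2 = 17.

Step 2 — fraction explained by component i = λ_i / Σ λ:
  PC1: 15/17 = 0.8824
  PC2: 2/17 = 0.1176

Step 3 — cumulative fraction after k components = (λ_1 + ... + λ_k) / Σ λ:
  k = 1: 15/17 = 0.8824
  k = 2: (15 + 2)/17 = 17/17 = 1

Summary (fraction, with percent):

explained: PC1 0.8824 (88.24%), PC2 0.1176 (11.76%);  cumulative: 0.8824, 1


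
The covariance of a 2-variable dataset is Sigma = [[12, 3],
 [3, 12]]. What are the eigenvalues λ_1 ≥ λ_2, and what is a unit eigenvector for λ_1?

Step 1 — characteristic polynomial of 2×2 Sigma:
  det(Sigma - λI) = λ² - trace · λ + det = 0.
  trace = 12 + 12 = 24, det = 12·12 - (3)² = 135.
Step 2 — discriminant:
  Δ = trace² - 4·det = 576 - 540 = 36.
Step 3 — eigenvalues:
  λ = (trace ± √Δ)/2 = (24 ± 6)/2,
  λ_1 = 15,  λ_2 = 9.

Step 4 — unit eigenvector for λ_1: solve (Sigma - λ_1 I)v = 0. First row:
  (12 - 15)·v_x + (3)·v_y = 0, i.e. (-3)·v_x + (3)·v_y = 0,
  so v ∝ (b, λ_1 - a) = (3, 3) = u.
  ||u|| = √((3)² + (3)²) = √(18) ≈ 4.2426,
  v_1 = u/||u|| ≈ (0.7071, 0.7071) (||v_1|| = 1).

λ_1 = 15,  λ_2 = 9;  v_1 ≈ (0.7071, 0.7071)


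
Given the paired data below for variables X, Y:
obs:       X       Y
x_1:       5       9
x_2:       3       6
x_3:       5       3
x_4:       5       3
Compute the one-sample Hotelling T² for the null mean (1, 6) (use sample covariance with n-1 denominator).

Step 1 — sample mean vector:
  mean(X) = (5 + 3 + 5 + 5) / 4 = 18/4 = 4.5
  mean(Y) = (9 + 6 + 3 + 3) / 4 = 21/4 = 5.25
  x̄ = (4.5, 5.25),  deviation x̄ - mu_0 = (4.5, 5.25) - (1, 6) = (3.5, -0.75).

Step 2 — sample covariance matrix, S[i,j] = (1/(n-1)) · Σ_k (x_{k,i} - mean_i) · (x_{k,j} - mean_j), divisor n-1 = 3:
  S[X,X] = ((0.5)·(0.5) + (-1.5)·(-1.5) + (0.5)·(0.5) + (0.5)·(0.5)) / 3 = 3/3 = 1
  S[X,Y] = ((0.5)·(3.75) + (-1.5)·(0.75) + (0.5)·(-2.25) + (0.5)·(-2.25)) / 3 = -1.5/3 = -0.5
  S[Y,Y] = ((3.75)·(3.75) + (0.75)·(0.75) + (-2.25)·(-2.25) + (-2.25)·(-2.25)) / 3 = 24.75/3 = 8.25
  S = [[1, -0.5],
 [-0.5, 8.25]].

Step 3 — invert S. det(S) = 1·8.25 - (-0.5)² = 8.
  S^{-1} = (1/det) · [[d, -b], [-b, a]] = [[1.0312, 0.0625],
 [0.0625, 0.125]].

Step 4 — quadratic form (x̄ - mu_0)^T · S^{-1} · (x̄ - mu_0):
  S^{-1} · (x̄ - mu_0) = (3.5625, 0.125),
  (x̄ - mu_0)^T · [...] = (3.5)·(3.5625) + (-0.75)·(0.125) = 12.375.

Step 5 — scale by n: T² = 4 · 12.375 = 49.5.

T² ≈ 49.5


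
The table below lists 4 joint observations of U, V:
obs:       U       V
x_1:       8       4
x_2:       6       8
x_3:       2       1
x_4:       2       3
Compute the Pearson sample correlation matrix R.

Step 1 — column means:
  mean(U) = (8 + 6 + 2 + 2) / 4 = 18/4 = 4.5
  mean(V) = (4 + 8 + 1 + 3) / 4 = 16/4 = 4

Step 2 — sample variances and covariances s[i,j] = (1/(n-1)) · Σ_k (x_{k,i} - mean_i) · (x_{k,j} - mean_j), with n-1 = 3:
  s[U,U] = ((3.5)·(3.5) + (1.5)·(1.5) + (-2.5)·(-2.5) + (-2.5)·(-2.5)) / 3 = 27/3 = 9
  s[U,V] = ((3.5)·(0) + (1.5)·(4) + (-2.5)·(-3) + (-2.5)·(-1)) / 3 = 16/3 = 5.3333
  s[V,V] = ((0)·(0) + (4)·(4) + (-3)·(-3) + (-1)·(-1)) / 3 = 26/3 = 8.6667
  Sample standard deviations s_i = √(s[i,i]):
  s(U) = √(9) = 3
  s(V) = √(8.6667) = 2.9439

Step 3 — r_{ij} = s_{ij} / (s_i · s_j):
  r[U,U] = 1 (diagonal).
  r[U,V] = 5.3333 / (3 · 2.9439) = 5.3333 / 8.8318 = 0.6039
  r[V,V] = 1 (diagonal).

R is symmetric with unit diagonal. Assembling:

R = [[1, 0.6039],
 [0.6039, 1]]


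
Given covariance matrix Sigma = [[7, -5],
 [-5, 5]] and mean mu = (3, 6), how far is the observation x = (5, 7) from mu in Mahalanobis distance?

Step 1 — centre the observation: (x - mu) = (2, 1).

Step 2 — invert Sigma. det(Sigma) = 7·5 - (-5)² = 10.
  Sigma^{-1} = (1/det) · [[d, -b], [-b, a]] = [[0.5, 0.5],
 [0.5, 0.7]].

Step 3 — form the quadratic (x - mu)^T · Sigma^{-1} · (x - mu):
  Sigma^{-1} · (x - mu) = (1.5, 1.7).
  (x - mu)^T · [Sigma^{-1} · (x - mu)] = (2)·(1.5) + (1)·(1.7) = 4.7.

Step 4 — take square root: d = √(4.7) ≈ 2.1679.

d(x, mu) = √(4.7) ≈ 2.1679


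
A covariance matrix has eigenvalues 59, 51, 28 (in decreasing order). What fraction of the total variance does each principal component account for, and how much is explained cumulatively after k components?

Step 1 — total variance = trace(Sigma) = Σ λ_i = 59 + 51 + 28 = 138.

Step 2 — fraction explained by component i = λ_i / Σ λ:
  PC1: 59/138 = 0.4275
  PC2: 51/138 = 0.3696
  PC3: 28/138 = 0.2029

Step 3 — cumulative fraction after k components = (λ_1 + ... + λ_k) / Σ λ:
  k = 1: 59/138 = 0.4275
  k = 2: (59 + 51)/138 = 110/138 = 0.7971
  k = 3: (59 + 51 + 28)/138 = 138/138 = 1

Summary (fraction, with percent):

explained: PC1 0.4275 (42.75%), PC2 0.3696 (36.96%), PC3 0.2029 (20.29%);  cumulative: 0.4275, 0.7971, 1


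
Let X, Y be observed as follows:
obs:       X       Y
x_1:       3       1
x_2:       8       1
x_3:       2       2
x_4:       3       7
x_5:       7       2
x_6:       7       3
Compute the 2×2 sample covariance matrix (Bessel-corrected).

Step 1 — column means:
  mean(X) = (3 + 8 + 2 + 3 + 7 + 7) / 6 = 30/6 = 5
  mean(Y) = (1 + 1 + 2 + 7 + 2 + 3) / 6 = 16/6 = 2.6667

Step 2 — sample covariance S[i,j] = (1/(n-1)) · Σ_k (x_{k,i} - mean_i) · (x_{k,j} - mean_j), with n-1 = 5.
  S[X,X] = ((-2)·(-2) + (3)·(3) + (-3)·(-3) + (-2)·(-2) + (2)·(2) + (2)·(2)) / 5 = 34/5 = 6.8
  S[X,Y] = ((-2)·(-1.6667) + (3)·(-1.6667) + (-3)·(-0.6667) + (-2)·(4.3333) + (2)·(-0.6667) + (2)·(0.3333)) / 5 = -9/5 = -1.8
  S[Y,Y] = ((-1.6667)·(-1.6667) + (-1.6667)·(-1.6667) + (-0.6667)·(-0.6667) + (4.3333)·(4.3333) + (-0.6667)·(-0.6667) + (0.3333)·(0.3333)) / 5 = 25.3333/5 = 5.0667

S is symmetric (S[j,i] = S[i,j]). Assembling:

S = [[6.8, -1.8],
 [-1.8, 5.0667]]


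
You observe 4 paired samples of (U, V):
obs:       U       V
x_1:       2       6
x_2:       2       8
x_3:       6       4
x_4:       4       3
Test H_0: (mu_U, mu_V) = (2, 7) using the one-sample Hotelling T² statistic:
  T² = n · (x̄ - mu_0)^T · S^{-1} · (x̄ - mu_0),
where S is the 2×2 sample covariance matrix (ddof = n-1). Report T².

Step 1 — sample mean vector:
  mean(U) = (2 + 2 + 6 + 4) / 4 = 14/4 = 3.5
  mean(V) = (6 + 8 + 4 + 3) / 4 = 21/4 = 5.25
  x̄ = (3.5, 5.25),  deviation x̄ - mu_0 = (3.5, 5.25) - (2, 7) = (1.5, -1.75).

Step 2 — sample covariance matrix, S[i,j] = (1/(n-1)) · Σ_k (x_{k,i} - mean_i) · (x_{k,j} - mean_j), divisor n-1 = 3:
  S[U,U] = ((-1.5)·(-1.5) + (-1.5)·(-1.5) + (2.5)·(2.5) + (0.5)·(0.5)) / 3 = 11/3 = 3.6667
  S[U,V] = ((-1.5)·(0.75) + (-1.5)·(2.75) + (2.5)·(-1.25) + (0.5)·(-2.25)) / 3 = -9.5/3 = -3.1667
  S[V,V] = ((0.75)·(0.75) + (2.75)·(2.75) + (-1.25)·(-1.25) + (-2.25)·(-2.25)) / 3 = 14.75/3 = 4.9167
  S = [[3.6667, -3.1667],
 [-3.1667, 4.9167]].

Step 3 — invert S. det(S) = 3.6667·4.9167 - (-3.1667)² = 8.
  S^{-1} = (1/det) · [[d, -b], [-b, a]] = [[0.6146, 0.3958],
 [0.3958, 0.4583]].

Step 4 — quadratic form (x̄ - mu_0)^T · S^{-1} · (x̄ - mu_0):
  S^{-1} · (x̄ - mu_0) = (0.2292, -0.2083),
  (x̄ - mu_0)^T · [...] = (1.5)·(0.2292) + (-1.75)·(-0.2083) = 0.7083.

Step 5 — scale by n: T² = 4 · 0.7083 = 2.8333.

T² ≈ 2.8333


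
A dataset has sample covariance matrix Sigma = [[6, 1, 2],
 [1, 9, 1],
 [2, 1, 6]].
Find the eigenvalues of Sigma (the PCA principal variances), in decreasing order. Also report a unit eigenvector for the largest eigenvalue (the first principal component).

Step 1 — characteristic polynomial p(λ) = det(λI - Sigma) = λ³ - tr·λ² + c_1·λ - det, where tr = trace, c_1 = sum of the principal 2×2 minors, det = det(Sigma):
  tr = 6 + 9 + 6 = 21,
  c_1 = (6·9 - (1)²) + (6·6 - (2)²) + (9·6 - (1)²) = 53 + 32 + 53 = 138,
  det = 6·(9·6 - (1)²) - (1)·((1)·6 - (1)·(2)) + (2)·((1)·(1) - 9·(2)) = 6·(53) - (1)·(4) + (2)·(-17) = 280.
  So p(λ) = λ³ - 21λ² + 138λ - 280.
Step 2 — look for an integer root (rational root theorem: any rational root is an integer divisor of 280). Testing λ = 4:
  p(4) = 64 - 336 + 552 - 280 = 0  ✓
  Dividing out (λ - 4): p(λ) = (λ - 4)(λ² - 17λ + 70).
Step 3 — remaining eigenvalues from the quadratic λ² - 17λ + 70 = 0:
  Δ = 17² - 4·70 = 289 - 280 = 9,  λ = (17 ± √9)/2 = (17 ± 3)/2 = 10 or 7.
  Sorted: λ_1 = 10,  λ_2 = 7,  λ_3 = 4  (check: sum = 21 = tr ✓).

Step 4 — unit eigenvector for λ_1 = 10: v spans the null space of (Sigma - λ_1 I), whose rows are
  r_1 = (-4, 1, 2),  r_2 = (1, -1, 1),  r_3 = (2, 1, -4).
  v is orthogonal to every row, so take v ∝ r_1 × r_2 = ((1)·(1) - (2)·(-1), (2)·(1) - (-4)·(1), (-4)·(-1) - (1)·(1)) = (3, 6, 3).
  Rescale (divide by 3): u = (1, 2, 1).
  ||u|| = √((1)² + (2)² + (1)²) = √(6) ≈ 2.4495,  v_1 = u/||u|| ≈ (0.4082, 0.8165, 0.4082) (||v_1|| = 1).

λ_1 = 10,  λ_2 = 7,  λ_3 = 4;  v_1 ≈ (0.4082, 0.8165, 0.4082)


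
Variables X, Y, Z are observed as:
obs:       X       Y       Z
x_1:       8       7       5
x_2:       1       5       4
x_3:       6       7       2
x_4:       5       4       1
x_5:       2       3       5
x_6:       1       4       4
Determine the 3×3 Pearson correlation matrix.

Step 1 — column means:
  mean(X) = (8 + 1 + 6 + 5 + 2 + 1) / 6 = 23/6 = 3.8333
  mean(Y) = (7 + 5 + 7 + 4 + 3 + 4) / 6 = 30/6 = 5
  mean(Z) = (5 + 4 + 2 + 1 + 5 + 4) / 6 = 21/6 = 3.5

Step 2 — sample variances and covariances s[i,j] = (1/(n-1)) · Σ_k (x_{k,i} - mean_i) · (x_{k,j} - mean_j), with n-1 = 5:
  s[X,X] = ((4.1667)·(4.1667) + (-2.8333)·(-2.8333) + (2.1667)·(2.1667) + (1.1667)·(1.1667) + (-1.8333)·(-1.8333) + (-2.8333)·(-2.8333)) / 5 = 42.8333/5 = 8.5667
  s[X,Y] = ((4.1667)·(2) + (-2.8333)·(0) + (2.1667)·(2) + (1.1667)·(-1) + (-1.8333)·(-2) + (-2.8333)·(-1)) / 5 = 18/5 = 3.6
  s[X,Z] = ((4.1667)·(1.5) + (-2.8333)·(0.5) + (2.1667)·(-1.5) + (1.1667)·(-2.5) + (-1.8333)·(1.5) + (-2.8333)·(0.5)) / 5 = -5.5/5 = -1.1
  s[Y,Y] = ((2)·(2) + (0)·(0) + (2)·(2) + (-1)·(-1) + (-2)·(-2) + (-1)·(-1)) / 5 = 14/5 = 2.8
  s[Y,Z] = ((2)·(1.5) + (0)·(0.5) + (2)·(-1.5) + (-1)·(-2.5) + (-2)·(1.5) + (-1)·(0.5)) / 5 = -1/5 = -0.2
  s[Z,Z] = ((1.5)·(1.5) + (0.5)·(0.5) + (-1.5)·(-1.5) + (-2.5)·(-2.5) + (1.5)·(1.5) + (0.5)·(0.5)) / 5 = 13.5/5 = 2.7
  Sample standard deviations s_i = √(s[i,i]):
  s(X) = √(8.5667) = 2.9269
  s(Y) = √(2.8) = 1.6733
  s(Z) = √(2.7) = 1.6432

Step 3 — r_{ij} = s_{ij} / (s_i · s_j):
  r[X,X] = 1 (diagonal).
  r[X,Y] = 3.6 / (2.9269 · 1.6733) = 3.6 / 4.8976 = 0.7351
  r[X,Z] = -1.1 / (2.9269 · 1.6432) = -1.1 / 4.8094 = -0.2287
  r[Y,Y] = 1 (diagonal).
  r[Y,Z] = -0.2 / (1.6733 · 1.6432) = -0.2 / 2.7495 = -0.0727
  r[Z,Z] = 1 (diagonal).

R is symmetric with unit diagonal. Assembling:

R = [[1, 0.7351, -0.2287],
 [0.7351, 1, -0.0727],
 [-0.2287, -0.0727, 1]]


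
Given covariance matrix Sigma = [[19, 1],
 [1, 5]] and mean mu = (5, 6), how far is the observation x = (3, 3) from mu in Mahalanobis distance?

Step 1 — centre the observation: (x - mu) = (-2, -3).

Step 2 — invert Sigma. det(Sigma) = 19·5 - (1)² = 94.
  Sigma^{-1} = (1/det) · [[d, -b], [-b, a]] = [[0.0532, -0.0106],
 [-0.0106, 0.2021]].

Step 3 — form the quadratic (x - mu)^T · Sigma^{-1} · (x - mu):
  Sigma^{-1} · (x - mu) = (-0.0745, -0.5851).
  (x - mu)^T · [Sigma^{-1} · (x - mu)] = (-2)·(-0.0745) + (-3)·(-0.5851) = 1.9043.

Step 4 — take square root: d = √(1.9043) ≈ 1.3799.

d(x, mu) = √(1.9043) ≈ 1.3799


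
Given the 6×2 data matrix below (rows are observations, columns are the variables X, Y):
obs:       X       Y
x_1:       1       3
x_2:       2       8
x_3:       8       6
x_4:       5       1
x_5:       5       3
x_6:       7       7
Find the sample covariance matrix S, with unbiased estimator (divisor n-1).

Step 1 — column means:
  mean(X) = (1 + 2 + 8 + 5 + 5 + 7) / 6 = 28/6 = 4.6667
  mean(Y) = (3 + 8 + 6 + 1 + 3 + 7) / 6 = 28/6 = 4.6667

Step 2 — sample covariance S[i,j] = (1/(n-1)) · Σ_k (x_{k,i} - mean_i) · (x_{k,j} - mean_j), with n-1 = 5.
  S[X,X] = ((-3.6667)·(-3.6667) + (-2.6667)·(-2.6667) + (3.3333)·(3.3333) + (0.3333)·(0.3333) + (0.3333)·(0.3333) + (2.3333)·(2.3333)) / 5 = 37.3333/5 = 7.4667
  S[X,Y] = ((-3.6667)·(-1.6667) + (-2.6667)·(3.3333) + (3.3333)·(1.3333) + (0.3333)·(-3.6667) + (0.3333)·(-1.6667) + (2.3333)·(2.3333)) / 5 = 5.3333/5 = 1.0667
  S[Y,Y] = ((-1.6667)·(-1.6667) + (3.3333)·(3.3333) + (1.3333)·(1.3333) + (-3.6667)·(-3.6667) + (-1.6667)·(-1.6667) + (2.3333)·(2.3333)) / 5 = 37.3333/5 = 7.4667

S is symmetric (S[j,i] = S[i,j]). Assembling:

S = [[7.4667, 1.0667],
 [1.0667, 7.4667]]


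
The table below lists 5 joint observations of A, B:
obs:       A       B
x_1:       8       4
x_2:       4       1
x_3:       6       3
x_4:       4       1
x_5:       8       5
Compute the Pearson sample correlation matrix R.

Step 1 — column means:
  mean(A) = (8 + 4 + 6 + 4 + 8) / 5 = 30/5 = 6
  mean(B) = (4 + 1 + 3 + 1 + 5) / 5 = 14/5 = 2.8

Step 2 — sample variances and covariances s[i,j] = (1/(n-1)) · Σ_k (x_{k,i} - mean_i) · (x_{k,j} - mean_j), with n-1 = 4:
  s[A,A] = ((2)·(2) + (-2)·(-2) + (0)·(0) + (-2)·(-2) + (2)·(2)) / 4 = 16/4 = 4
  s[A,B] = ((2)·(1.2) + (-2)·(-1.8) + (0)·(0.2) + (-2)·(-1.8) + (2)·(2.2)) / 4 = 14/4 = 3.5
  s[B,B] = ((1.2)·(1.2) + (-1.8)·(-1.8) + (0.2)·(0.2) + (-1.8)·(-1.8) + (2.2)·(2.2)) / 4 = 12.8/4 = 3.2
  Sample standard deviations s_i = √(s[i,i]):
  s(A) = √(4) = 2
  s(B) = √(3.2) = 1.7889

Step 3 — r_{ij} = s_{ij} / (s_i · s_j):
  r[A,A] = 1 (diagonal).
  r[A,B] = 3.5 / (2 · 1.7889) = 3.5 / 3.5777 = 0.9783
  r[B,B] = 1 (diagonal).

R is symmetric with unit diagonal. Assembling:

R = [[1, 0.9783],
 [0.9783, 1]]


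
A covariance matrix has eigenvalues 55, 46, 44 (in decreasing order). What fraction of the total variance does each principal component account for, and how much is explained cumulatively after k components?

Step 1 — total variance = trace(Sigma) = Σ λ_i = 55 + 46 + 44 = 145.

Step 2 — fraction explained by component i = λ_i / Σ λ:
  PC1: 55/145 = 0.3793
  PC2: 46/145 = 0.3172
  PC3: 44/145 = 0.3034

Step 3 — cumulative fraction after k components = (λ_1 + ... + λ_k) / Σ λ:
  k = 1: 55/145 = 0.3793
  k = 2: (55 + 46)/145 = 101/145 = 0.6966
  k = 3: (55 + 46 + 44)/145 = 145/145 = 1

Summary (fraction, with percent):

explained: PC1 0.3793 (37.93%), PC2 0.3172 (31.72%), PC3 0.3034 (30.34%);  cumulative: 0.3793, 0.6966, 1


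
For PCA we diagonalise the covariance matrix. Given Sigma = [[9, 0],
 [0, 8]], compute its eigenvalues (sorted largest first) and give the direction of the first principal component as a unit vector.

Step 1 — characteristic polynomial of 2×2 Sigma:
  det(Sigma - λI) = λ² - trace · λ + det = 0.
  trace = 9 + 8 = 17, det = 9·8 - (0)² = 72.
Step 2 — discriminant:
  Δ = trace² - 4·det = 289 - 288 = 1.
Step 3 — eigenvalues:
  λ = (trace ± √Δ)/2 = (17 ± 1)/2,
  λ_1 = 9,  λ_2 = 8.

Step 4 — unit eigenvector for λ_1: Sigma is diagonal, so its eigenvectors are the coordinate axes. λ_1 = 9 is the diagonal entry on the first coordinate axis, hence
  v_1 = (1, 0) (||v_1|| = 1).

λ_1 = 9,  λ_2 = 8;  v_1 ≈ (1, 0)


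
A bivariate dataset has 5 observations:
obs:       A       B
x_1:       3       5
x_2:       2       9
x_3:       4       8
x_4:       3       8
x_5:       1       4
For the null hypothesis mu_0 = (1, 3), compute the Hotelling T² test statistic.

Step 1 — sample mean vector:
  mean(A) = (3 + 2 + 4 + 3 + 1) / 5 = 13/5 = 2.6
  mean(B) = (5 + 9 + 8 + 8 + 4) / 5 = 34/5 = 6.8
  x̄ = (2.6, 6.8),  deviation x̄ - mu_0 = (2.6, 6.8) - (1, 3) = (1.6, 3.8).

Step 2 — sample covariance matrix, S[i,j] = (1/(n-1)) · Σ_k (x_{k,i} - mean_i) · (x_{k,j} - mean_j), divisor n-1 = 4:
  S[A,A] = ((0.4)·(0.4) + (-0.6)·(-0.6) + (1.4)·(1.4) + (0.4)·(0.4) + (-1.6)·(-1.6)) / 4 = 5.2/4 = 1.3
  S[A,B] = ((0.4)·(-1.8) + (-0.6)·(2.2) + (1.4)·(1.2) + (0.4)·(1.2) + (-1.6)·(-2.8)) / 4 = 4.6/4 = 1.15
  S[B,B] = ((-1.8)·(-1.8) + (2.2)·(2.2) + (1.2)·(1.2) + (1.2)·(1.2) + (-2.8)·(-2.8)) / 4 = 18.8/4 = 4.7
  S = [[1.3, 1.15],
 [1.15, 4.7]].

Step 3 — invert S. det(S) = 1.3·4.7 - (1.15)² = 4.7875.
  S^{-1} = (1/det) · [[d, -b], [-b, a]] = [[0.9817, -0.2402],
 [-0.2402, 0.2715]].

Step 4 — quadratic form (x̄ - mu_0)^T · S^{-1} · (x̄ - mu_0):
  S^{-1} · (x̄ - mu_0) = (0.658, 0.6475),
  (x̄ - mu_0)^T · [...] = (1.6)·(0.658) + (3.8)·(0.6475) = 3.5133.

Step 5 — scale by n: T² = 5 · 3.5133 = 17.5666.

T² ≈ 17.5666


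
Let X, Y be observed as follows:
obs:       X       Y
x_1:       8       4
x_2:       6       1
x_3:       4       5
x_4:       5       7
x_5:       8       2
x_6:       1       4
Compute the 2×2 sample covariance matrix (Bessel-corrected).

Step 1 — column means:
  mean(X) = (8 + 6 + 4 + 5 + 8 + 1) / 6 = 32/6 = 5.3333
  mean(Y) = (4 + 1 + 5 + 7 + 2 + 4) / 6 = 23/6 = 3.8333

Step 2 — sample covariance S[i,j] = (1/(n-1)) · Σ_k (x_{k,i} - mean_i) · (x_{k,j} - mean_j), with n-1 = 5.
  S[X,X] = ((2.6667)·(2.6667) + (0.6667)·(0.6667) + (-1.3333)·(-1.3333) + (-0.3333)·(-0.3333) + (2.6667)·(2.6667) + (-4.3333)·(-4.3333)) / 5 = 35.3333/5 = 7.0667
  S[X,Y] = ((2.6667)·(0.1667) + (0.6667)·(-2.8333) + (-1.3333)·(1.1667) + (-0.3333)·(3.1667) + (2.6667)·(-1.8333) + (-4.3333)·(0.1667)) / 5 = -9.6667/5 = -1.9333
  S[Y,Y] = ((0.1667)·(0.1667) + (-2.8333)·(-2.8333) + (1.1667)·(1.1667) + (3.1667)·(3.1667) + (-1.8333)·(-1.8333) + (0.1667)·(0.1667)) / 5 = 22.8333/5 = 4.5667

S is symmetric (S[j,i] = S[i,j]). Assembling:

S = [[7.0667, -1.9333],
 [-1.9333, 4.5667]]


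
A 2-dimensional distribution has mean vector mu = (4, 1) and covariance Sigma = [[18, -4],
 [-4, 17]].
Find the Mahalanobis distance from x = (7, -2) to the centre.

Step 1 — centre the observation: (x - mu) = (3, -3).

Step 2 — invert Sigma. det(Sigma) = 18·17 - (-4)² = 290.
  Sigma^{-1} = (1/det) · [[d, -b], [-b, a]] = [[0.0586, 0.0138],
 [0.0138, 0.0621]].

Step 3 — form the quadratic (x - mu)^T · Sigma^{-1} · (x - mu):
  Sigma^{-1} · (x - mu) = (0.1345, -0.1448).
  (x - mu)^T · [Sigma^{-1} · (x - mu)] = (3)·(0.1345) + (-3)·(-0.1448) = 0.8379.

Step 4 — take square root: d = √(0.8379) ≈ 0.9154.

d(x, mu) = √(0.8379) ≈ 0.9154


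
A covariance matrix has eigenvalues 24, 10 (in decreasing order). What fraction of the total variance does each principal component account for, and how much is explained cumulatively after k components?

Step 1 — total variance = trace(Sigma) = Σ λ_i = 24 + 10 = 34.

Step 2 — fraction explained by component i = λ_i / Σ λ:
  PC1: 24/34 = 0.7059
  PC2: 10/34 = 0.2941

Step 3 — cumulative fraction after k components = (λ_1 + ... + λ_k) / Σ λ:
  k = 1: 24/34 = 0.7059
  k = 2: (24 + 10)/34 = 34/34 = 1

Summary (fraction, with percent):

explained: PC1 0.7059 (70.59%), PC2 0.2941 (29.41%);  cumulative: 0.7059, 1


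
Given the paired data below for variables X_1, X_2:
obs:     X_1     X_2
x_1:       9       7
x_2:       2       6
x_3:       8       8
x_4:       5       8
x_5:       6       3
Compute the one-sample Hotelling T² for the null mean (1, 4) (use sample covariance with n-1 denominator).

Step 1 — sample mean vector:
  mean(X_1) = (9 + 2 + 8 + 5 + 6) / 5 = 30/5 = 6
  mean(X_2) = (7 + 6 + 8 + 8 + 3) / 5 = 32/5 = 6.4
  x̄ = (6, 6.4),  deviation x̄ - mu_0 = (6, 6.4) - (1, 4) = (5, 2.4).

Step 2 — sample covariance matrix, S[i,j] = (1/(n-1)) · Σ_k (x_{k,i} - mean_i) · (x_{k,j} - mean_j), divisor n-1 = 4:
  S[X_1,X_1] = ((3)·(3) + (-4)·(-4) + (2)·(2) + (-1)·(-1) + (0)·(0)) / 4 = 30/4 = 7.5
  S[X_1,X_2] = ((3)·(0.6) + (-4)·(-0.4) + (2)·(1.6) + (-1)·(1.6) + (0)·(-3.4)) / 4 = 5/4 = 1.25
  S[X_2,X_2] = ((0.6)·(0.6) + (-0.4)·(-0.4) + (1.6)·(1.6) + (1.6)·(1.6) + (-3.4)·(-3.4)) / 4 = 17.2/4 = 4.3
  S = [[7.5, 1.25],
 [1.25, 4.3]].

Step 3 — invert S. det(S) = 7.5·4.3 - (1.25)² = 30.6875.
  S^{-1} = (1/det) · [[d, -b], [-b, a]] = [[0.1401, -0.0407],
 [-0.0407, 0.2444]].

Step 4 — quadratic form (x̄ - mu_0)^T · S^{-1} · (x̄ - mu_0):
  S^{-1} · (x̄ - mu_0) = (0.6029, 0.3829),
  (x̄ - mu_0)^T · [...] = (5)·(0.6029) + (2.4)·(0.3829) = 3.9332.

Step 5 — scale by n: T² = 5 · 3.9332 = 19.666.

T² ≈ 19.666


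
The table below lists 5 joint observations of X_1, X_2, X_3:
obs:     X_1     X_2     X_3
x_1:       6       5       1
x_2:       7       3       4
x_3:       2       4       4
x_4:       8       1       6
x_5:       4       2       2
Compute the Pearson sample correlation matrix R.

Step 1 — column means:
  mean(X_1) = (6 + 7 + 2 + 8 + 4) / 5 = 27/5 = 5.4
  mean(X_2) = (5 + 3 + 4 + 1 + 2) / 5 = 15/5 = 3
  mean(X_3) = (1 + 4 + 4 + 6 + 2) / 5 = 17/5 = 3.4

Step 2 — sample variances and covariances s[i,j] = (1/(n-1)) · Σ_k (x_{k,i} - mean_i) · (x_{k,j} - mean_j), with n-1 = 4:
  s[X_1,X_1] = ((0.6)·(0.6) + (1.6)·(1.6) + (-3.4)·(-3.4) + (2.6)·(2.6) + (-1.4)·(-1.4)) / 4 = 23.2/4 = 5.8
  s[X_1,X_2] = ((0.6)·(2) + (1.6)·(0) + (-3.4)·(1) + (2.6)·(-2) + (-1.4)·(-1)) / 4 = -6/4 = -1.5
  s[X_1,X_3] = ((0.6)·(-2.4) + (1.6)·(0.6) + (-3.4)·(0.6) + (2.6)·(2.6) + (-1.4)·(-1.4)) / 4 = 6.2/4 = 1.55
  s[X_2,X_2] = ((2)·(2) + (0)·(0) + (1)·(1) + (-2)·(-2) + (-1)·(-1)) / 4 = 10/4 = 2.5
  s[X_2,X_3] = ((2)·(-2.4) + (0)·(0.6) + (1)·(0.6) + (-2)·(2.6) + (-1)·(-1.4)) / 4 = -8/4 = -2
  s[X_3,X_3] = ((-2.4)·(-2.4) + (0.6)·(0.6) + (0.6)·(0.6) + (2.6)·(2.6) + (-1.4)·(-1.4)) / 4 = 15.2/4 = 3.8
  Sample standard deviations s_i = √(s[i,i]):
  s(X_1) = √(5.8) = 2.4083
  s(X_2) = √(2.5) = 1.5811
  s(X_3) = √(3.8) = 1.9494

Step 3 — r_{ij} = s_{ij} / (s_i · s_j):
  r[X_1,X_1] = 1 (diagonal).
  r[X_1,X_2] = -1.5 / (2.4083 · 1.5811) = -1.5 / 3.8079 = -0.3939
  r[X_1,X_3] = 1.55 / (2.4083 · 1.9494) = 1.55 / 4.6947 = 0.3302
  r[X_2,X_2] = 1 (diagonal).
  r[X_2,X_3] = -2 / (1.5811 · 1.9494) = -2 / 3.0822 = -0.6489
  r[X_3,X_3] = 1 (diagonal).

R is symmetric with unit diagonal. Assembling:

R = [[1, -0.3939, 0.3302],
 [-0.3939, 1, -0.6489],
 [0.3302, -0.6489, 1]]


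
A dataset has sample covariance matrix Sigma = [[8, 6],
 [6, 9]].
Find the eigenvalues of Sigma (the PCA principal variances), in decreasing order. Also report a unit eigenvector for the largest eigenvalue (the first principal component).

Step 1 — characteristic polynomial of 2×2 Sigma:
  det(Sigma - λI) = λ² - trace · λ + det = 0.
  trace = 8 + 9 = 17, det = 8·9 - (6)² = 36.
Step 2 — discriminant:
  Δ = trace² - 4·det = 289 - 144 = 145.
Step 3 — eigenvalues:
  λ = (trace ± √Δ)/2 = (17 ± 12.0416)/2,
  λ_1 = 14.5208,  λ_2 = 2.4792.

Step 4 — unit eigenvector for λ_1: solve (Sigma - λ_1 I)v = 0. First row:
  (8 - 14.5208)·v_x + (6)·v_y = 0, i.e. (-6.5208)·v_x + (6)·v_y = 0,
  so v ∝ (b, λ_1 - a) = (6, 6.5208) = u.
  ||u|| = √((6)² + (6.5208)²) = √(78.5208) ≈ 8.8612,
  v_1 = u/||u|| ≈ (0.6771, 0.7359) (||v_1|| = 1).

λ_1 = 14.5208,  λ_2 = 2.4792;  v_1 ≈ (0.6771, 0.7359)


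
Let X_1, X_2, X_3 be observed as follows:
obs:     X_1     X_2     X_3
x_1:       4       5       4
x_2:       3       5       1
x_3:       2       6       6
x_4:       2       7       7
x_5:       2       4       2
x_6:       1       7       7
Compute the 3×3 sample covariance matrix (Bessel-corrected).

Step 1 — column means:
  mean(X_1) = (4 + 3 + 2 + 2 + 2 + 1) / 6 = 14/6 = 2.3333
  mean(X_2) = (5 + 5 + 6 + 7 + 4 + 7) / 6 = 34/6 = 5.6667
  mean(X_3) = (4 + 1 + 6 + 7 + 2 + 7) / 6 = 27/6 = 4.5

Step 2 — sample covariance S[i,j] = (1/(n-1)) · Σ_k (x_{k,i} - mean_i) · (x_{k,j} - mean_j), with n-1 = 5.
  S[X_1,X_1] = ((1.6667)·(1.6667) + (0.6667)·(0.6667) + (-0.3333)·(-0.3333) + (-0.3333)·(-0.3333) + (-0.3333)·(-0.3333) + (-1.3333)·(-1.3333)) / 5 = 5.3333/5 = 1.0667
  S[X_1,X_2] = ((1.6667)·(-0.6667) + (0.6667)·(-0.6667) + (-0.3333)·(0.3333) + (-0.3333)·(1.3333) + (-0.3333)·(-1.6667) + (-1.3333)·(1.3333)) / 5 = -3.3333/5 = -0.6667
  S[X_1,X_3] = ((1.6667)·(-0.5) + (0.6667)·(-3.5) + (-0.3333)·(1.5) + (-0.3333)·(2.5) + (-0.3333)·(-2.5) + (-1.3333)·(2.5)) / 5 = -7/5 = -1.4
  S[X_2,X_2] = ((-0.6667)·(-0.6667) + (-0.6667)·(-0.6667) + (0.3333)·(0.3333) + (1.3333)·(1.3333) + (-1.6667)·(-1.6667) + (1.3333)·(1.3333)) / 5 = 7.3333/5 = 1.4667
  S[X_2,X_3] = ((-0.6667)·(-0.5) + (-0.6667)·(-3.5) + (0.3333)·(1.5) + (1.3333)·(2.5) + (-1.6667)·(-2.5) + (1.3333)·(2.5)) / 5 = 14/5 = 2.8
  S[X_3,X_3] = ((-0.5)·(-0.5) + (-3.5)·(-3.5) + (1.5)·(1.5) + (2.5)·(2.5) + (-2.5)·(-2.5) + (2.5)·(2.5)) / 5 = 33.5/5 = 6.7

S is symmetric (S[j,i] = S[i,j]). Assembling:

S = [[1.0667, -0.6667, -1.4],
 [-0.6667, 1.4667, 2.8],
 [-1.4, 2.8, 6.7]]


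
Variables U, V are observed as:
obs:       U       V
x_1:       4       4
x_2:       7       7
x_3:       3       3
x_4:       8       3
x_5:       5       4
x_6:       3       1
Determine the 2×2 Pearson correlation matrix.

Step 1 — column means:
  mean(U) = (4 + 7 + 3 + 8 + 5 + 3) / 6 = 30/6 = 5
  mean(V) = (4 + 7 + 3 + 3 + 4 + 1) / 6 = 22/6 = 3.6667

Step 2 — sample variances and covariances s[i,j] = (1/(n-1)) · Σ_k (x_{k,i} - mean_i) · (x_{k,j} - mean_j), with n-1 = 5:
  s[U,U] = ((-1)·(-1) + (2)·(2) + (-2)·(-2) + (3)·(3) + (0)·(0) + (-2)·(-2)) / 5 = 22/5 = 4.4
  s[U,V] = ((-1)·(0.3333) + (2)·(3.3333) + (-2)·(-0.6667) + (3)·(-0.6667) + (0)·(0.3333) + (-2)·(-2.6667)) / 5 = 11/5 = 2.2
  s[V,V] = ((0.3333)·(0.3333) + (3.3333)·(3.3333) + (-0.6667)·(-0.6667) + (-0.6667)·(-0.6667) + (0.3333)·(0.3333) + (-2.6667)·(-2.6667)) / 5 = 19.3333/5 = 3.8667
  Sample standard deviations s_i = √(s[i,i]):
  s(U) = √(4.4) = 2.0976
  s(V) = √(3.8667) = 1.9664

Step 3 — r_{ij} = s_{ij} / (s_i · s_j):
  r[U,U] = 1 (diagonal).
  r[U,V] = 2.2 / (2.0976 · 1.9664) = 2.2 / 4.1247 = 0.5334
  r[V,V] = 1 (diagonal).

R is symmetric with unit diagonal. Assembling:

R = [[1, 0.5334],
 [0.5334, 1]]
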